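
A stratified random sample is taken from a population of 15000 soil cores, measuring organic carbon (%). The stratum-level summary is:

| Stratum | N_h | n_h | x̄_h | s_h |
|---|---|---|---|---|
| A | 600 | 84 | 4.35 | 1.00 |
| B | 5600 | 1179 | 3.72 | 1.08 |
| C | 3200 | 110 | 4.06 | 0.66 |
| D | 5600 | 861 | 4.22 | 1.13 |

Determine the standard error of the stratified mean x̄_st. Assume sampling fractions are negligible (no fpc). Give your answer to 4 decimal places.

V̂(x̄_st) = Σ W_h² s_h²/n_h, with W_h = N_h/N and N = 15000:
  stratum A: (600/15000)²·1.00²/84 = 1.90476e-05
  stratum B: (5600/15000)²·1.08²/1179 = 0.000137888
  stratum C: (3200/15000)²·0.66²/110 = 0.000180224
  stratum D: (5600/15000)²·1.13²/861 = 0.000206703
V̂(x̄_st) = 0.000543863
SE(x̄_st) = √0.000543863 = 0.0233209

SE(x̄_st) ≈ 0.0233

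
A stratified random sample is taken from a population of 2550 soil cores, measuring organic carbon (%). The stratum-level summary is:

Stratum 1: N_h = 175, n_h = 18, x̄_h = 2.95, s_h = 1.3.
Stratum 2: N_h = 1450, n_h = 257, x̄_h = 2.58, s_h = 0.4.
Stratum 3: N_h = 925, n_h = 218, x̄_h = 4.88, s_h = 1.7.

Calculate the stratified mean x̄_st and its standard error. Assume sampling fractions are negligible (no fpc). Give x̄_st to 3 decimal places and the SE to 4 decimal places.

x̄_st ≈ 3.440, SE ≈ 0.0489

x̄_st = Σ W_h x̄_h = (175·2.95 + 1450·2.58 + 925·4.88)/2550 = 3.43971
V̂(x̄_st) = Σ W_h² s_h²/n_h, with W_h = N_h/N and N = 2550:
  stratum 1: (175/2550)²·1.3²/18 = 0.000442191
  stratum 2: (1450/2550)²·0.4²/257 = 0.000201299
  stratum 3: (925/2550)²·1.7²/218 = 0.00174439
V̂(x̄_st) = 0.00238788
SE(x̄_st) = √0.00238788 = 0.048866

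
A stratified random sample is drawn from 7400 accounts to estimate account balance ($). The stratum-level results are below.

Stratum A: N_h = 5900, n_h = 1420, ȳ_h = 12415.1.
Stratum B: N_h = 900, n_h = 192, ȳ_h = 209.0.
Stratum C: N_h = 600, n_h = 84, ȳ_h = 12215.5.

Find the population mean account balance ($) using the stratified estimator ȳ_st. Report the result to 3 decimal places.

N = Σ N_h = 7400. Stratum weights W_h = N_h/N.
ȳ_st = (5900·12415.1 + 900·209.0 + 600·12215.5) / 7400 = 10914.39054

ȳ_st ≈ 10914.391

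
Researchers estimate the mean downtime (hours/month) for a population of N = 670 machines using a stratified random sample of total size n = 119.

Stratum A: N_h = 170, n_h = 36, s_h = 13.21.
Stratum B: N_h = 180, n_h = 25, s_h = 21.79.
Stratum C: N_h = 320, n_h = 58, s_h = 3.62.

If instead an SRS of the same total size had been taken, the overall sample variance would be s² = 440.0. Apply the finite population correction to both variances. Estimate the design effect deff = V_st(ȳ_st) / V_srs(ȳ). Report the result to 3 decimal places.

deff ≈ 0.483

V̂(ȳ_st) = Σ W_h² (1 − n_h/N_h) s_h²/n_h, with W_h = N_h/N and N = 670:
  stratum A: (170/670)²·(1 − 36/170)·13.21²/36 = 0.245984
  stratum B: (180/670)²·(1 − 25/180)·21.79²/25 = 1.1804
  stratum C: (320/670)²·(1 − 58/320)·3.62²/58 = 0.0421979
V_st = 1.46858
V_srs = (1 − 119/670)·440.0/119 = 3.04076
deff = V_st / V_srs = 1.46858/3.04076 = 0.4830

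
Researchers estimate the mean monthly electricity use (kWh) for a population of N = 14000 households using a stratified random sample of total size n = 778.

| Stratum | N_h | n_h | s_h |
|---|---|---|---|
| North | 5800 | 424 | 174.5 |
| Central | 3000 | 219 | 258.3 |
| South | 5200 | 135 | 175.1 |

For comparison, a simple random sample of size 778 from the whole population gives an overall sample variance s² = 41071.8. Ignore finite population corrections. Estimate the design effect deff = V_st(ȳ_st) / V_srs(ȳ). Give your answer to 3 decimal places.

deff ≈ 1.092

V̂(ȳ_st) = Σ W_h² s_h²/n_h, with W_h = N_h/N and N = 14000:
  stratum North: (5800/14000)²·174.5²/424 = 12.3261
  stratum Central: (3000/14000)²·258.3²/219 = 13.9891
  stratum South: (5200/14000)²·175.1²/135 = 31.3321
V_st = 57.6473
V_srs = s²/n = 41071.8/778 = 52.7915
deff = V_st / V_srs = 57.6473/52.7915 = 1.0920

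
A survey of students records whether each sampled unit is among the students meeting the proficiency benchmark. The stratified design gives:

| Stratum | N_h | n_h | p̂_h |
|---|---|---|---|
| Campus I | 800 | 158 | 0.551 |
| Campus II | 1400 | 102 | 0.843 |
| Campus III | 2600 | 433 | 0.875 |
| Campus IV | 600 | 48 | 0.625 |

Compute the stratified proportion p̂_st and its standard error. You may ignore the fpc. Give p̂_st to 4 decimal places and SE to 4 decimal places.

N = 5400; stratum weights W_h = N_h/N.
p̂_st = Σ W_h p̂_h = (800·0.551 + 1400·0.843 + 2600·0.875 + 600·0.625)/5400 = 0.79093
V̂(p̂_st) = Σ W_h² p̂_h(1−p̂_h)/(n_h−1):
  stratum Campus I: (800/5400)²·0.551·0.449/157 = 3.45852e-05
  stratum Campus II: (1400/5400)²·0.843·0.157/101 = 8.80794e-05
  stratum Campus III: (2600/5400)²·0.875·0.125/432 = 5.8694e-05
  stratum Campus IV: (600/5400)²·0.625·0.375/47 = 6.15642e-05
V̂(p̂_st) = 0.000242923; SE = √V̂ = 0.015586

p̂_st ≈ 0.7909, SE ≈ 0.0156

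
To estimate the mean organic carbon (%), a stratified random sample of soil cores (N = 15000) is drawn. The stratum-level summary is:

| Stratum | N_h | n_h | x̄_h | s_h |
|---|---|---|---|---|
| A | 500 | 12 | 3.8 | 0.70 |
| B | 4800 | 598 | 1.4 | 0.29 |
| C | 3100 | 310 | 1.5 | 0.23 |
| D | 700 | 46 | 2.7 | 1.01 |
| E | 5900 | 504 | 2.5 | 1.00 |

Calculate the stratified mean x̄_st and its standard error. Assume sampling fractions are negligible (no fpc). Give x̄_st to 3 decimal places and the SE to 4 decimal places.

x̄_st ≈ 1.994, SE ≈ 0.0206

x̄_st = Σ W_h x̄_h = (500·3.8 + 4800·1.4 + 3100·1.5 + 700·2.7 + 5900·2.5)/15000 = 1.99400
V̂(x̄_st) = Σ W_h² s_h²/n_h, with W_h = N_h/N and N = 15000:
  stratum A: (500/15000)²·0.70²/12 = 4.53704e-05
  stratum B: (4800/15000)²·0.29²/598 = 1.44011e-05
  stratum C: (3100/15000)²·0.23²/310 = 7.28844e-06
  stratum D: (700/15000)²·1.01²/46 = 4.82946e-05
  stratum E: (5900/15000)²·1.00²/504 = 0.000306966
V̂(x̄_st) = 0.000422321
SE(x̄_st) = √0.000422321 = 0.0205504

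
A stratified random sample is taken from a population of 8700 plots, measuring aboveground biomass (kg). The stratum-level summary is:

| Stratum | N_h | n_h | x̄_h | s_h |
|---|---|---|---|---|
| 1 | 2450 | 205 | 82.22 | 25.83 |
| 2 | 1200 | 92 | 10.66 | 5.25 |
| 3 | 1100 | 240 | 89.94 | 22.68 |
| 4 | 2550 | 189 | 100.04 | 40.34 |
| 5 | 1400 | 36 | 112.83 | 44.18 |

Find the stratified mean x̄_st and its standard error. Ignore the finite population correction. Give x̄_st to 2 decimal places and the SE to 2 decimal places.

x̄_st ≈ 83.47, SE ≈ 1.56

x̄_st = Σ W_h x̄_h = (2450·82.22 + 1200·10.66 + 1100·89.94 + 2550·100.04 + 1400·112.83)/8700 = 83.47460
V̂(x̄_st) = Σ W_h² s_h²/n_h, with W_h = N_h/N and N = 8700:
  stratum 1: (2450/8700)²·25.83²/205 = 0.2581
  stratum 2: (1200/8700)²·5.25²/92 = 0.00569974
  stratum 3: (1100/8700)²·22.68²/240 = 0.0342627
  stratum 4: (2550/8700)²·40.34²/189 = 0.739694
  stratum 5: (1400/8700)²·44.18²/36 = 1.404
V̂(x̄_st) = 2.44175
SE(x̄_st) = √2.44175 = 1.56261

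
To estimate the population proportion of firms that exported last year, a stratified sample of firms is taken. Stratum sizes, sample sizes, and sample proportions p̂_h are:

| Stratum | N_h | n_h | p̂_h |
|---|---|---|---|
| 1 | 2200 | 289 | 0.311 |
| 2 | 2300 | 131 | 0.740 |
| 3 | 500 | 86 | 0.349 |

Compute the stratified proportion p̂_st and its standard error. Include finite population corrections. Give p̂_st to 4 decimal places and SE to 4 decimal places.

N = 5000; stratum weights W_h = N_h/N.
p̂_st = Σ W_h p̂_h = (2200·0.311 + 2300·0.740 + 500·0.349)/5000 = 0.51214
V̂(p̂_st) = Σ W_h² (1 − n_h/N_h) p̂_h(1−p̂_h)/(n_h−1):
  stratum 1: (2200/5000)²·(1 − 289/2200)·0.311·0.689/288 = 0.000125121
  stratum 2: (2300/5000)²·(1 − 131/2300)·0.740·0.260/130 = 0.000295331
  stratum 3: (500/5000)²·(1 − 86/500)·0.349·0.651/85 = 2.21319e-05
V̂(p̂_st) = 0.000442584; SE = √V̂ = 0.0210377

p̂_st ≈ 0.5121, SE ≈ 0.0210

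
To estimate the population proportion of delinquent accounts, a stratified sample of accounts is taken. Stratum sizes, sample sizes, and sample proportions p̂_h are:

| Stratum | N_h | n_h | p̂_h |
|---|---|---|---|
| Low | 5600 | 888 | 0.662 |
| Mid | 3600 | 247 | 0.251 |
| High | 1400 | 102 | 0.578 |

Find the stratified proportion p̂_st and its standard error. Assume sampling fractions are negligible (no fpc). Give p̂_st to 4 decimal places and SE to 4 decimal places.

p̂_st ≈ 0.5113, SE ≈ 0.0142

N = 10600; stratum weights W_h = N_h/N.
p̂_st = Σ W_h p̂_h = (5600·0.662 + 3600·0.251 + 1400·0.578)/10600 = 0.51132
V̂(p̂_st) = Σ W_h² p̂_h(1−p̂_h)/(n_h−1):
  stratum Low: (5600/10600)²·0.662·0.338/887 = 7.04069e-05
  stratum Mid: (3600/10600)²·0.251·0.749/246 = 8.81483e-05
  stratum High: (1400/10600)²·0.578·0.422/101 = 4.21273e-05
V̂(p̂_st) = 0.000200682; SE = √V̂ = 0.0141662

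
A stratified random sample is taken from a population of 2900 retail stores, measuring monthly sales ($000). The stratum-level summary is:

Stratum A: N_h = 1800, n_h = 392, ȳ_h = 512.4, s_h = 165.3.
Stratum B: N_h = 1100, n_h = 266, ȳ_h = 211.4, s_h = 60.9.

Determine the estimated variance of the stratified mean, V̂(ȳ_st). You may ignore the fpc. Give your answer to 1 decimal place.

V̂(ȳ_st) ≈ 28.9

V̂(ȳ_st) = Σ W_h² s_h²/n_h, with W_h = N_h/N and N = 2900:
  stratum A: (1800/2900)²·165.3²/392 = 26.854
  stratum B: (1100/2900)²·60.9²/266 = 2.00605
V̂(ȳ_st) = 28.86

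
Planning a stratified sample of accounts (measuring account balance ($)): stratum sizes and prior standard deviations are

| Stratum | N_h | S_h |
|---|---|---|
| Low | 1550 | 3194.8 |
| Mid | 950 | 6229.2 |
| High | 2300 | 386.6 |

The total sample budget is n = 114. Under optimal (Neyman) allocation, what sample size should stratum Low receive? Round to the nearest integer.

48

Neyman allocation: n_h = n · N_h S_h / Σ N_i S_i, with n = 114.
  stratum Low: N_h·S_h = 1550·3194.8 = 4951940.00
  stratum Mid: N_h·S_h = 950·6229.2 = 5917740.00
  stratum High: N_h·S_h = 2300·386.6 = 889180.00
Σ N_h S_h = 11758860.00
n for stratum Low = 114·4951940.00/11758860.00 = 48.008 → 48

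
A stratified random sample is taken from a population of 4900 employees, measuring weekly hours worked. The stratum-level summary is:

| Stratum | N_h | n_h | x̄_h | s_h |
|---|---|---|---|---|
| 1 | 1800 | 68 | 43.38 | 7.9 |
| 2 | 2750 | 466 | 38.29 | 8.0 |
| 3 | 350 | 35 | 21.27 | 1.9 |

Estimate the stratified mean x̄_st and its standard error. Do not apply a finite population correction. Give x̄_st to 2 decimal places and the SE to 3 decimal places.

x̄_st ≈ 38.94, SE ≈ 0.409

x̄_st = Σ W_h x̄_h = (1800·43.38 + 2750·38.29 + 350·21.27)/4900 = 38.94408
V̂(x̄_st) = Σ W_h² s_h²/n_h, with W_h = N_h/N and N = 4900:
  stratum 1: (1800/4900)²·7.9²/68 = 0.123851
  stratum 2: (2750/4900)²·8.0²/466 = 0.0432581
  stratum 3: (350/4900)²·1.9²/35 = 0.000526239
V̂(x̄_st) = 0.167635
SE(x̄_st) = √0.167635 = 0.409432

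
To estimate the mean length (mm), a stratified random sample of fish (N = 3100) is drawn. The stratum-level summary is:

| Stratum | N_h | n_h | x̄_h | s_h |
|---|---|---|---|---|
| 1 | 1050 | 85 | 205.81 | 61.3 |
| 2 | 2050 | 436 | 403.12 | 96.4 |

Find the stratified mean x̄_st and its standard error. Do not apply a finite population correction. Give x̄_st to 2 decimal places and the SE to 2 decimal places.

x̄_st = Σ W_h x̄_h = (1050·205.81 + 2050·403.12)/3100 = 336.28919
V̂(x̄_st) = Σ W_h² s_h²/n_h, with W_h = N_h/N and N = 3100:
  stratum 1: (1050/3100)²·61.3²/85 = 5.07174
  stratum 2: (2050/3100)²·96.4²/436 = 9.32077
V̂(x̄_st) = 14.3925
SE(x̄_st) = √14.3925 = 3.79375

x̄_st ≈ 336.29, SE ≈ 3.79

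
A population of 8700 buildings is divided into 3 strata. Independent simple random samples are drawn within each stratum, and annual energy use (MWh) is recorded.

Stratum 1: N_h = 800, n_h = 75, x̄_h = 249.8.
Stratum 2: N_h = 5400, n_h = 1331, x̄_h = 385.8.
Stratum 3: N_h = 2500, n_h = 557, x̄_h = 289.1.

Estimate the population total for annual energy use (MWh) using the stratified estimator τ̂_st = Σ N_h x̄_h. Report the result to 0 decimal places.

τ̂_st ≈ 3005910

τ̂_st = Σ N_h x̄_h = 800·249.8 + 5400·385.8 + 2500·289.1 = 3005910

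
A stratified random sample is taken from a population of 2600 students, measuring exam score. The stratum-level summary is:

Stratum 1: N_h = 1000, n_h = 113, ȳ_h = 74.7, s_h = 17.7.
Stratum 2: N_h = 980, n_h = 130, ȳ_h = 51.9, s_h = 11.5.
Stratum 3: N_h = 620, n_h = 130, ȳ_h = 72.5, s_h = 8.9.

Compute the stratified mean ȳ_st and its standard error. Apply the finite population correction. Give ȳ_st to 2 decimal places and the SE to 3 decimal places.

ȳ_st ≈ 65.58, SE ≈ 0.719

ȳ_st = Σ W_h ȳ_h = (1000·74.7 + 980·51.9 + 620·72.5)/2600 = 65.58154
V̂(ȳ_st) = Σ W_h² (1 − n_h/N_h) s_h²/n_h, with W_h = N_h/N and N = 2600:
  stratum 1: (1000/2600)²·(1 − 113/1000)·17.7²/113 = 0.363785
  stratum 2: (980/2600)²·(1 − 130/980)·11.5²/130 = 0.125358
  stratum 3: (620/2600)²·(1 − 130/620)·8.9²/130 = 0.0273828
V̂(ȳ_st) = 0.516526
SE(ȳ_st) = √0.516526 = 0.718697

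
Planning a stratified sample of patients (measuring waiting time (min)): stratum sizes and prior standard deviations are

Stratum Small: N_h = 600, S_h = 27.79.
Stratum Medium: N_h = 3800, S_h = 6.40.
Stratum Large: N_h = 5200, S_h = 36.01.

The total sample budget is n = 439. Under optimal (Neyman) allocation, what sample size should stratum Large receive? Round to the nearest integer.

360

Neyman allocation: n_h = n · N_h S_h / Σ N_i S_i, with n = 439.
  stratum Small: N_h·S_h = 600·27.79 = 16674.00
  stratum Medium: N_h·S_h = 3800·6.40 = 24320.00
  stratum Large: N_h·S_h = 5200·36.01 = 187252.00
Σ N_h S_h = 228246.00
n for stratum Large = 439·187252.00/228246.00 = 360.154 → 360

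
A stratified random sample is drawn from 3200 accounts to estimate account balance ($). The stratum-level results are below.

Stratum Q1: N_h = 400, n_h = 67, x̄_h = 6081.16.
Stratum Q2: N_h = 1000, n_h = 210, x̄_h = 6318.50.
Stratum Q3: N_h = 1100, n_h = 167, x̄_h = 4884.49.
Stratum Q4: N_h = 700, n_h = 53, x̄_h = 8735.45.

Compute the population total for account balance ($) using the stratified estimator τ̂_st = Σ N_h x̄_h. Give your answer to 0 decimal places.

τ̂_st = Σ N_h x̄_h = 400·6081.16 + 1000·6318.50 + 1100·4884.49 + 700·8735.45 = 20238718

τ̂_st ≈ 20238718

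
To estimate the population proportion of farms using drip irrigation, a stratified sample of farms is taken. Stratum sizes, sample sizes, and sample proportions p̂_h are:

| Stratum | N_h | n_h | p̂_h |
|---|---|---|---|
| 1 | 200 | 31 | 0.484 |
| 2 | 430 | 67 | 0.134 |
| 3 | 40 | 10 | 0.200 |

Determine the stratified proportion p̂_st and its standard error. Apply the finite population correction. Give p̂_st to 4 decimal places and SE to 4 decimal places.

N = 670; stratum weights W_h = N_h/N.
p̂_st = Σ W_h p̂_h = (200·0.484 + 430·0.134 + 40·0.200)/670 = 0.24242
V̂(p̂_st) = Σ W_h² (1 − n_h/N_h) p̂_h(1−p̂_h)/(n_h−1):
  stratum 1: (200/670)²·(1 − 31/200)·0.484·0.516/30 = 0.000626817
  stratum 2: (430/670)²·(1 − 67/430)·0.134·0.866/66 = 0.00061137
  stratum 3: (40/670)²·(1 − 10/40)·0.200·0.800/9 = 4.75236e-05
V̂(p̂_st) = 0.00128571; SE = √V̂ = 0.0358568

p̂_st ≈ 0.2424, SE ≈ 0.0359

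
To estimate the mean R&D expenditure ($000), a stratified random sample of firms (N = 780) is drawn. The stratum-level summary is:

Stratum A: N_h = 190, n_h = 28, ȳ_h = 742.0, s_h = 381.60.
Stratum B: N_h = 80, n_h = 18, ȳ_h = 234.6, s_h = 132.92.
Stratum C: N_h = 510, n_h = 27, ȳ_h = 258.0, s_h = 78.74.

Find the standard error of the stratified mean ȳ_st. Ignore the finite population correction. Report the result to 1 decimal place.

V̂(ȳ_st) = Σ W_h² s_h²/n_h, with W_h = N_h/N and N = 780:
  stratum A: (190/780)²·381.60²/28 = 308.586
  stratum B: (80/780)²·132.92²/18 = 10.3252
  stratum C: (510/780)²·78.74²/27 = 98.1699
V̂(ȳ_st) = 417.081
SE(ȳ_st) = √417.081 = 20.4226

SE(ȳ_st) ≈ 20.4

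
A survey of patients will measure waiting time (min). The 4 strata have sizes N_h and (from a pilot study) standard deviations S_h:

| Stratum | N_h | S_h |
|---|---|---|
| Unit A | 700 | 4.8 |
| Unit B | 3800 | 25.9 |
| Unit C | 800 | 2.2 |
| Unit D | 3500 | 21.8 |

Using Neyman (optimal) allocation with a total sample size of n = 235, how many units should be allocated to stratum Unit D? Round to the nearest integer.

Neyman allocation: n_h = n · N_h S_h / Σ N_i S_i, with n = 235.
  stratum Unit A: N_h·S_h = 700·4.8 = 3360.00
  stratum Unit B: N_h·S_h = 3800·25.9 = 98420.00
  stratum Unit C: N_h·S_h = 800·2.2 = 1760.00
  stratum Unit D: N_h·S_h = 3500·21.8 = 76300.00
Σ N_h S_h = 179840.00
n for stratum Unit D = 235·76300.00/179840.00 = 99.703 → 100

100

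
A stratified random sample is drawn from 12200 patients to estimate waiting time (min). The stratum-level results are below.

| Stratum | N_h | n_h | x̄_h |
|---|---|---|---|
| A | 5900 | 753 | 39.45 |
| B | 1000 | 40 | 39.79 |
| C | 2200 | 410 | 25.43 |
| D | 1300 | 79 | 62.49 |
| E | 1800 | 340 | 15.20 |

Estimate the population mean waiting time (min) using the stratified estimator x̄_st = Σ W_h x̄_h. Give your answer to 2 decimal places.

x̄_st ≈ 35.83

N = Σ N_h = 12200. Stratum weights W_h = N_h/N.
x̄_st = (5900·39.45 + 1000·39.79 + 2200·25.43 + 1300·62.49 + 1800·15.20) / 12200 = 35.8269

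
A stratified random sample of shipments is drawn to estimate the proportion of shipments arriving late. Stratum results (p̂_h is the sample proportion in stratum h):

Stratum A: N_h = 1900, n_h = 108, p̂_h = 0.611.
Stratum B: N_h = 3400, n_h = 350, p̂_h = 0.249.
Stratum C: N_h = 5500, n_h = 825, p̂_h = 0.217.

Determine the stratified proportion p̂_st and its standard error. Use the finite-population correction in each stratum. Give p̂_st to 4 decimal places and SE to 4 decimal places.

N = 10800; stratum weights W_h = N_h/N.
p̂_st = Σ W_h p̂_h = (1900·0.611 + 3400·0.249 + 5500·0.217)/10800 = 0.29639
V̂(p̂_st) = Σ W_h² (1 − n_h/N_h) p̂_h(1−p̂_h)/(n_h−1):
  stratum A: (1900/10800)²·(1 − 108/1900)·0.611·0.389/107 = 6.48412e-05
  stratum B: (3400/10800)²·(1 − 350/3400)·0.249·0.751/349 = 4.76371e-05
  stratum C: (5500/10800)²·(1 − 825/5500)·0.217·0.783/824 = 4.5456e-05
V̂(p̂_st) = 0.000157934; SE = √V̂ = 0.0125672

p̂_st ≈ 0.2964, SE ≈ 0.0126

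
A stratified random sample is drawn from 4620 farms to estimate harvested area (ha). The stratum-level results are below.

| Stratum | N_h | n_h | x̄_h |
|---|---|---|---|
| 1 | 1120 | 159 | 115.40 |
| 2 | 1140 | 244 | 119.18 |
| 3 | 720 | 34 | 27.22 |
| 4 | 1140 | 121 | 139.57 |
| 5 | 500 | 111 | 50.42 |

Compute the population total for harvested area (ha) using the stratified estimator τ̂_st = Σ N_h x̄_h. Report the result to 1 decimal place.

τ̂_st ≈ 469031.4

τ̂_st = Σ N_h x̄_h = 1120·115.40 + 1140·119.18 + 720·27.22 + 1140·139.57 + 500·50.42 = 469031.4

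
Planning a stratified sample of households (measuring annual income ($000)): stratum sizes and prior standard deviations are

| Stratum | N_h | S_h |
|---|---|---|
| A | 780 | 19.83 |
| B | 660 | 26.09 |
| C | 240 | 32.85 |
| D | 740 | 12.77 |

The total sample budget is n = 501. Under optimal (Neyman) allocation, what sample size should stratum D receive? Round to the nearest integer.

Neyman allocation: n_h = n · N_h S_h / Σ N_i S_i, with n = 501.
  stratum A: N_h·S_h = 780·19.83 = 15467.40
  stratum B: N_h·S_h = 660·26.09 = 17219.40
  stratum C: N_h·S_h = 240·32.85 = 7884.00
  stratum D: N_h·S_h = 740·12.77 = 9449.80
Σ N_h S_h = 50020.60
n for stratum D = 501·9449.80/50020.60 = 94.648 → 95

95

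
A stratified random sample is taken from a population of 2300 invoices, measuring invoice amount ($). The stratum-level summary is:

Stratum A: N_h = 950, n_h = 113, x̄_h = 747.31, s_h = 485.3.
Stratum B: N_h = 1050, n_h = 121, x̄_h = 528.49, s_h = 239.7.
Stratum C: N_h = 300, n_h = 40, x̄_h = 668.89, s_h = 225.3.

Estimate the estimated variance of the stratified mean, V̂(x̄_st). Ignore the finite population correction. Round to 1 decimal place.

V̂(x̄_st) = Σ W_h² s_h²/n_h, with W_h = N_h/N and N = 2300:
  stratum A: (950/2300)²·485.3²/113 = 355.577
  stratum B: (1050/2300)²·239.7²/121 = 98.9632
  stratum C: (300/2300)²·225.3²/40 = 21.5898
V̂(x̄_st) = 476.13

V̂(x̄_st) ≈ 476.1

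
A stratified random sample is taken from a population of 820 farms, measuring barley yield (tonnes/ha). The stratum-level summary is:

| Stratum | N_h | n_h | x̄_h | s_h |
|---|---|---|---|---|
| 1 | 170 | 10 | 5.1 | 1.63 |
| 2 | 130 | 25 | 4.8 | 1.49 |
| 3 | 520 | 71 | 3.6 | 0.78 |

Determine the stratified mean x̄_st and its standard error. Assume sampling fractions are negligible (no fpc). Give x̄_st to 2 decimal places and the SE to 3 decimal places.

x̄_st = Σ W_h x̄_h = (170·5.1 + 130·4.8 + 520·3.6)/820 = 4.10122
V̂(x̄_st) = Σ W_h² s_h²/n_h, with W_h = N_h/N and N = 820:
  stratum 1: (170/820)²·1.63²/10 = 0.0114195
  stratum 2: (130/820)²·1.49²/25 = 0.00223199
  stratum 3: (520/820)²·0.78²/71 = 0.00344596
V̂(x̄_st) = 0.0170974
SE(x̄_st) = √0.0170974 = 0.130757

x̄_st ≈ 4.10, SE ≈ 0.131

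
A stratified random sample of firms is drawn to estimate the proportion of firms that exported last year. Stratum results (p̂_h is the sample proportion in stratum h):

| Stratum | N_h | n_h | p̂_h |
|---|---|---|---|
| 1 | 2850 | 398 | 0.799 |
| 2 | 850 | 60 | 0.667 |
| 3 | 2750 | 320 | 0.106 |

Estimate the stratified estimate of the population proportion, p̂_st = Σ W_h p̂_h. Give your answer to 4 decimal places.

p̂_st ≈ 0.4861

N = 6450; stratum weights W_h = N_h/N.
p̂_st = Σ W_h p̂_h = (2850·0.799 + 850·0.667 + 2750·0.106)/6450 = 0.48614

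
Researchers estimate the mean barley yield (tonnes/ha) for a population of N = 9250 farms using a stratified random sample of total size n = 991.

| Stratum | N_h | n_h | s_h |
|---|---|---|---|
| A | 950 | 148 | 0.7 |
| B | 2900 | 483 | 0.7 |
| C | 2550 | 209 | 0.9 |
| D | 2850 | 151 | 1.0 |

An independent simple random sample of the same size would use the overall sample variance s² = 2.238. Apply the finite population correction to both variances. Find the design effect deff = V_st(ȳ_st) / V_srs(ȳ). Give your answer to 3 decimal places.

deff ≈ 0.485

V̂(ȳ_st) = Σ W_h² (1 − n_h/N_h) s_h²/n_h, with W_h = N_h/N and N = 9250:
  stratum A: (950/9250)²·(1 − 148/950)·0.7²/148 = 2.94815e-05
  stratum B: (2900/9250)²·(1 − 483/2900)·0.7²/483 = 8.31075e-05
  stratum C: (2550/9250)²·(1 − 209/2550)·0.9²/209 = 0.000270394
  stratum D: (2850/9250)²·(1 − 151/2850)·1.0²/151 = 0.000595371
V_st = 0.000978353
V_srs = (1 − 991/9250)·2.238/991 = 0.00201638
deff = V_st / V_srs = 0.000978353/0.00201638 = 0.4852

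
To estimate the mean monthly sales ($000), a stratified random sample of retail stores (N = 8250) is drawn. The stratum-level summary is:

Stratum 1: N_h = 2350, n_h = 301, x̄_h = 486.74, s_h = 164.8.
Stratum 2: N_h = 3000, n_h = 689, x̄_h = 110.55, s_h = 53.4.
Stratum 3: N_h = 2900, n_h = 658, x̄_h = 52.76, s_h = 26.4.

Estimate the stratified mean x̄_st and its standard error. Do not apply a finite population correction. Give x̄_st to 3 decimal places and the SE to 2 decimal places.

x̄_st ≈ 197.393, SE ≈ 2.83

x̄_st = Σ W_h x̄_h = (2350·486.74 + 3000·110.55 + 2900·52.76)/8250 = 197.39309
V̂(x̄_st) = Σ W_h² s_h²/n_h, with W_h = N_h/N and N = 8250:
  stratum 1: (2350/8250)²·164.8²/301 = 7.32109
  stratum 2: (3000/8250)²·53.4²/689 = 0.547265
  stratum 3: (2900/8250)²·26.4²/658 = 0.130879
V̂(x̄_st) = 7.99923
SE(x̄_st) = √7.99923 = 2.82829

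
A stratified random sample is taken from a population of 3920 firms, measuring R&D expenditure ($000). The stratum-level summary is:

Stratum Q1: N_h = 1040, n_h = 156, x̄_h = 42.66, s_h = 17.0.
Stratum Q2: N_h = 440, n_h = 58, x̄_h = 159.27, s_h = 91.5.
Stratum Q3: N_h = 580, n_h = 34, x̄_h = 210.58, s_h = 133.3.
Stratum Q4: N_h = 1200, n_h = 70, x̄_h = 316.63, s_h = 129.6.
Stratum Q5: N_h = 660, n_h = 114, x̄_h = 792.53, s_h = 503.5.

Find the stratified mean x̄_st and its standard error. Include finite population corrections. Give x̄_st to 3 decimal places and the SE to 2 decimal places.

x̄_st = Σ W_h x̄_h = (1040·42.66 + 440·159.27 + 580·210.58 + 1200·316.63 + 660·792.53)/3920 = 290.71617
V̂(x̄_st) = Σ W_h² (1 − n_h/N_h) s_h²/n_h, with W_h = N_h/N and N = 3920:
  stratum Q1: (1040/3920)²·(1 − 156/1040)·17.0²/156 = 0.110837
  stratum Q2: (440/3920)²·(1 − 58/440)·91.5²/58 = 1.57891
  stratum Q3: (580/3920)²·(1 − 34/580)·133.3²/34 = 10.7704
  stratum Q4: (1200/3920)²·(1 − 70/1200)·129.6²/70 = 21.1738
  stratum Q5: (660/3920)²·(1 − 114/660)·503.5²/114 = 52.1505
V̂(x̄_st) = 85.7844
SE(x̄_st) = √85.7844 = 9.26199

x̄_st ≈ 290.716, SE ≈ 9.26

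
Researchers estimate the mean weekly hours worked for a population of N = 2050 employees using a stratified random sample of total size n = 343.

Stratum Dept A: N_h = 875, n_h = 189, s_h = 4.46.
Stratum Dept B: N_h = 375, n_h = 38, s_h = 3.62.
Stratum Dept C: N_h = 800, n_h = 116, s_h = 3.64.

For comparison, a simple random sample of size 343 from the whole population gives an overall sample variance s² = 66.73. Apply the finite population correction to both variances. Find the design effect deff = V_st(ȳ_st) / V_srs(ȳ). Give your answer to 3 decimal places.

V̂(ȳ_st) = Σ W_h² (1 − n_h/N_h) s_h²/n_h, with W_h = N_h/N and N = 2050:
  stratum Dept A: (875/2050)²·(1 − 189/875)·4.46²/189 = 0.0150325
  stratum Dept B: (375/2050)²·(1 − 38/375)·3.62²/38 = 0.0103702
  stratum Dept C: (800/2050)²·(1 − 116/800)·3.64²/116 = 0.0148725
V_st = 0.0402752
V_srs = (1 − 343/2050)·66.73/343 = 0.161997
deff = V_st / V_srs = 0.0402752/0.161997 = 0.2486

deff ≈ 0.249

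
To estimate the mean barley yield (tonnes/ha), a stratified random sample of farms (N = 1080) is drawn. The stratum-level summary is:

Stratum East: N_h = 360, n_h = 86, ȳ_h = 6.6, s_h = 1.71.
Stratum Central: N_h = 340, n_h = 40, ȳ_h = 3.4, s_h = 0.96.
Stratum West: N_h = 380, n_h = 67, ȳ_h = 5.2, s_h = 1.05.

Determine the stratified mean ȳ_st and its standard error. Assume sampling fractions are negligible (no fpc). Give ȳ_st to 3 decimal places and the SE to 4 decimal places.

ȳ_st = Σ W_h ȳ_h = (360·6.6 + 340·3.4 + 380·5.2)/1080 = 5.10000
V̂(ȳ_st) = Σ W_h² s_h²/n_h, with W_h = N_h/N and N = 1080:
  stratum East: (360/1080)²·1.71²/86 = 0.00377791
  stratum Central: (340/1080)²·0.96²/40 = 0.00228346
  stratum West: (380/1080)²·1.05²/67 = 0.00203715
V̂(ȳ_st) = 0.00809852
SE(ȳ_st) = √0.00809852 = 0.0899918

ȳ_st ≈ 5.100, SE ≈ 0.0900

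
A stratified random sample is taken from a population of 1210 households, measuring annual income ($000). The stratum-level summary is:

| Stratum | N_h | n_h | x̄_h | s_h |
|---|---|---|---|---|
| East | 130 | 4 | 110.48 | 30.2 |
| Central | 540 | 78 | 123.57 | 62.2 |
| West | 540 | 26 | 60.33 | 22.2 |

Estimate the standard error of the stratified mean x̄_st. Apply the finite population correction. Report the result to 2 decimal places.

SE(x̄_st) ≈ 3.82

V̂(x̄_st) = Σ W_h² (1 − n_h/N_h) s_h²/n_h, with W_h = N_h/N and N = 1210:
  stratum East: (130/1210)²·(1 − 4/130)·30.2²/4 = 2.55092
  stratum Central: (540/1210)²·(1 − 78/540)·62.2²/78 = 8.45184
  stratum West: (540/1210)²·(1 − 26/540)·22.2²/26 = 3.59351
V̂(x̄_st) = 14.5963
SE(x̄_st) = √14.5963 = 3.82051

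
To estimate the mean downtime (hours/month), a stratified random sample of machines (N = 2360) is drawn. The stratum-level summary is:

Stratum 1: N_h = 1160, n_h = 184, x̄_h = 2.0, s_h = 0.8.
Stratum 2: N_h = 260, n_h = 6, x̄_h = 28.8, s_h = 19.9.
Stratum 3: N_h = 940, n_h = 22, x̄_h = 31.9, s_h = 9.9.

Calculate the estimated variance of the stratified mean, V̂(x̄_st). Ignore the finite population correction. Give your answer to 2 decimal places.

V̂(x̄_st) ≈ 1.51

V̂(x̄_st) = Σ W_h² s_h²/n_h, with W_h = N_h/N and N = 2360:
  stratum 1: (1160/2360)²·0.8²/184 = 0.000840338
  stratum 2: (260/2360)²·19.9²/6 = 0.801083
  stratum 3: (940/2360)²·9.9²/22 = 0.706772
V̂(x̄_st) = 1.5087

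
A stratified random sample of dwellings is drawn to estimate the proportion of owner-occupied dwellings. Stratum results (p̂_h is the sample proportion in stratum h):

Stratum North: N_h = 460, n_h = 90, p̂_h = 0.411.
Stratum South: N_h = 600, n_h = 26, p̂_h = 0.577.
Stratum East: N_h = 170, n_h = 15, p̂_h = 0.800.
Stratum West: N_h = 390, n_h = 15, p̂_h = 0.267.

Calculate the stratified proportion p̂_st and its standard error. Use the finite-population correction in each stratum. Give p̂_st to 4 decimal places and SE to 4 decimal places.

N = 1620; stratum weights W_h = N_h/N.
p̂_st = Σ W_h p̂_h = (460·0.411 + 600·0.577 + 170·0.800 + 390·0.267)/1620 = 0.47864
V̂(p̂_st) = Σ W_h² (1 − n_h/N_h) p̂_h(1−p̂_h)/(n_h−1):
  stratum North: (460/1620)²·(1 − 90/460)·0.411·0.589/89 = 0.000176399
  stratum South: (600/1620)²·(1 − 26/600)·0.577·0.423/25 = 0.00128118
  stratum East: (170/1620)²·(1 − 15/170)·0.800·0.200/14 = 0.000114747
  stratum West: (390/1620)²·(1 − 15/390)·0.267·0.733/14 = 0.000779028
V̂(p̂_st) = 0.00235135; SE = √V̂ = 0.0484907

p̂_st ≈ 0.4786, SE ≈ 0.0485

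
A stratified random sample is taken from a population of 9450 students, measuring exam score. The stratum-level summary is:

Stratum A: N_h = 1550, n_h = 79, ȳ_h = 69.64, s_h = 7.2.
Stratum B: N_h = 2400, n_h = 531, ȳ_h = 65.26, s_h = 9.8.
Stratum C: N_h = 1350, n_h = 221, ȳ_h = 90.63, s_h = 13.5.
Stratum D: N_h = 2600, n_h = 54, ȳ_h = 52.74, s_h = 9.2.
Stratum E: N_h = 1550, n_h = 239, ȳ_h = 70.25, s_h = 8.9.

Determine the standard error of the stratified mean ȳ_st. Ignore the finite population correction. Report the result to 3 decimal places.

V̂(ȳ_st) = Σ W_h² s_h²/n_h, with W_h = N_h/N and N = 9450:
  stratum A: (1550/9450)²·7.2²/79 = 0.0176538
  stratum B: (2400/9450)²·9.8²/531 = 0.0116659
  stratum C: (1350/9450)²·13.5²/221 = 0.0168298
  stratum D: (2600/9450)²·9.2²/54 = 0.118649
  stratum E: (1550/9450)²·8.9²/239 = 0.00891624
V̂(ȳ_st) = 0.173715
SE(ȳ_st) = √0.173715 = 0.416791

SE(ȳ_st) ≈ 0.417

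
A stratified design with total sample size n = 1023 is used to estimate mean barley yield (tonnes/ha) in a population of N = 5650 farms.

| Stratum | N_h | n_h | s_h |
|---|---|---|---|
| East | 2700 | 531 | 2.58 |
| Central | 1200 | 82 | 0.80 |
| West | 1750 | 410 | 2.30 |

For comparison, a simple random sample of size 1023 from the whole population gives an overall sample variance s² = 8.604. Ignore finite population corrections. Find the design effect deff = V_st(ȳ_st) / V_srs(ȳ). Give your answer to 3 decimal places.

V̂(ȳ_st) = Σ W_h² s_h²/n_h, with W_h = N_h/N and N = 5650:
  stratum East: (2700/5650)²·2.58²/531 = 0.0028627
  stratum Central: (1200/5650)²·0.80²/82 = 0.000352072
  stratum West: (1750/5650)²·2.30²/410 = 0.0012378
V_st = 0.00445257
V_srs = s²/n = 8.604/1023 = 0.00841056
deff = V_st / V_srs = 0.00445257/0.00841056 = 0.5294

deff ≈ 0.529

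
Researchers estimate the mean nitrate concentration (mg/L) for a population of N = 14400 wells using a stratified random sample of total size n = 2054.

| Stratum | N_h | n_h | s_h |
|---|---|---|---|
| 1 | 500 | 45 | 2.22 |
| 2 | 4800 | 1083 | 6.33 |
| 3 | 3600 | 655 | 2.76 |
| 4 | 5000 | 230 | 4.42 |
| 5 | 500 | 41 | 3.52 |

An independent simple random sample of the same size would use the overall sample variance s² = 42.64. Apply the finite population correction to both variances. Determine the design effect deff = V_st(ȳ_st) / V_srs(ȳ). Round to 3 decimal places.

V̂(ȳ_st) = Σ W_h² (1 − n_h/N_h) s_h²/n_h, with W_h = N_h/N and N = 14400:
  stratum 1: (500/14400)²·(1 − 45/500)·2.22²/45 = 0.000120157
  stratum 2: (4800/14400)²·(1 − 1083/4800)·6.33²/1083 = 0.00318337
  stratum 3: (3600/14400)²·(1 − 655/3600)·2.76²/655 = 0.00059462
  stratum 4: (5000/14400)²·(1 − 230/5000)·4.42²/230 = 0.00976967
  stratum 5: (500/14400)²·(1 − 41/500)·3.52²/41 = 0.000334472
V_st = 0.0140023
V_srs = (1 − 2054/14400)·42.64/2054 = 0.0177984
deff = V_st / V_srs = 0.0140023/0.0177984 = 0.7867

deff ≈ 0.787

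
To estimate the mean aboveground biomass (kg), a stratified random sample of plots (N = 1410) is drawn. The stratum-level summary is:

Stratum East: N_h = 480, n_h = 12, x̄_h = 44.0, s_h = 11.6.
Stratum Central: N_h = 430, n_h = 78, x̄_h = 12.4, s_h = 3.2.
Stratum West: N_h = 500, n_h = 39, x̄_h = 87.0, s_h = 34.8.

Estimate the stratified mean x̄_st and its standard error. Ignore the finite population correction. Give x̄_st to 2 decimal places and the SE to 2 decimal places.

x̄_st ≈ 49.61, SE ≈ 2.28

x̄_st = Σ W_h x̄_h = (480·44.0 + 430·12.4 + 500·87.0)/1410 = 49.61135
V̂(x̄_st) = Σ W_h² s_h²/n_h, with W_h = N_h/N and N = 1410:
  stratum East: (480/1410)²·11.6²/12 = 1.29951
  stratum Central: (430/1410)²·3.2²/78 = 0.0122097
  stratum West: (500/1410)²·34.8²/39 = 3.90477
V̂(x̄_st) = 5.21649
SE(x̄_st) = √5.21649 = 2.28396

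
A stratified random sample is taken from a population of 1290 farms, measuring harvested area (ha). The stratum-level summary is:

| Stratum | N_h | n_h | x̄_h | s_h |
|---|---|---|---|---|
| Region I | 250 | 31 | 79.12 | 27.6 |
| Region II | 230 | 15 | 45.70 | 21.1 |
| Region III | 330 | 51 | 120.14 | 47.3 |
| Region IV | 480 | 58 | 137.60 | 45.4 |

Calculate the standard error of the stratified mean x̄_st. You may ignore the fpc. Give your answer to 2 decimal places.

V̂(x̄_st) = Σ W_h² s_h²/n_h, with W_h = N_h/N and N = 1290:
  stratum Region I: (250/1290)²·27.6²/31 = 0.922905
  stratum Region II: (230/1290)²·21.1²/15 = 0.943517
  stratum Region III: (330/1290)²·47.3²/51 = 2.87078
  stratum Region IV: (480/1290)²·45.4²/58 = 4.92025
V̂(x̄_st) = 9.65745
SE(x̄_st) = √9.65745 = 3.10764

SE(x̄_st) ≈ 3.11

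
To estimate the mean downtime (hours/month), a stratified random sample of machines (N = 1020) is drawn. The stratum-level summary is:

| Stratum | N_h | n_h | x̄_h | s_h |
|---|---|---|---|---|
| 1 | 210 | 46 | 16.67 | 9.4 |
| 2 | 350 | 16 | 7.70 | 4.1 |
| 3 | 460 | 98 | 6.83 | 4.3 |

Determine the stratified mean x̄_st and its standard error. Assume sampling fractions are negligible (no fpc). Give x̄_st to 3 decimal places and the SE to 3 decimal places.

x̄_st = Σ W_h x̄_h = (210·16.67 + 350·7.70 + 460·6.83)/1020 = 9.15441
V̂(x̄_st) = Σ W_h² s_h²/n_h, with W_h = N_h/N and N = 1020:
  stratum 1: (210/1020)²·9.4²/46 = 0.0814209
  stratum 2: (350/1020)²·4.1²/16 = 0.123704
  stratum 3: (460/1020)²·4.3²/98 = 0.038373
V̂(x̄_st) = 0.243498
SE(x̄_st) = √0.243498 = 0.493455

x̄_st ≈ 9.154, SE ≈ 0.493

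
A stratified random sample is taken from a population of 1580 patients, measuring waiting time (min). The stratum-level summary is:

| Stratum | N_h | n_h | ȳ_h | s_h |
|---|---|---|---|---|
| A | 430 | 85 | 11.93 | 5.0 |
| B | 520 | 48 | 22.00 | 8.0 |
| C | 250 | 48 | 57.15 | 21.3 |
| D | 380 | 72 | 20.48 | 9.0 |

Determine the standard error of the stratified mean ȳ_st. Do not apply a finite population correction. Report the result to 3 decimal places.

SE(ȳ_st) ≈ 0.684

V̂(ȳ_st) = Σ W_h² s_h²/n_h, with W_h = N_h/N and N = 1580:
  stratum A: (430/1580)²·5.0²/85 = 0.0217843
  stratum B: (520/1580)²·8.0²/48 = 0.144421
  stratum C: (250/1580)²·21.3²/48 = 0.236638
  stratum D: (380/1580)²·9.0²/72 = 0.0650737
V̂(ȳ_st) = 0.467917
SE(ȳ_st) = √0.467917 = 0.684045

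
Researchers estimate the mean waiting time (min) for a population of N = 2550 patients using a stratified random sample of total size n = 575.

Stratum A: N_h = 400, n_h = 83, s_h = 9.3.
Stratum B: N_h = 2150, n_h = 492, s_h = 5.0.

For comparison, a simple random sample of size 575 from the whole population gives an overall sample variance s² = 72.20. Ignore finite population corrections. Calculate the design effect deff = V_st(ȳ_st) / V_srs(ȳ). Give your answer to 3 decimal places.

deff ≈ 0.492

V̂(ȳ_st) = Σ W_h² s_h²/n_h, with W_h = N_h/N and N = 2550:
  stratum A: (400/2550)²·9.3²/83 = 0.0256406
  stratum B: (2150/2550)²·5.0²/492 = 0.036122
V_st = 0.0617625
V_srs = s²/n = 72.20/575 = 0.125565
deff = V_st / V_srs = 0.0617625/0.125565 = 0.4919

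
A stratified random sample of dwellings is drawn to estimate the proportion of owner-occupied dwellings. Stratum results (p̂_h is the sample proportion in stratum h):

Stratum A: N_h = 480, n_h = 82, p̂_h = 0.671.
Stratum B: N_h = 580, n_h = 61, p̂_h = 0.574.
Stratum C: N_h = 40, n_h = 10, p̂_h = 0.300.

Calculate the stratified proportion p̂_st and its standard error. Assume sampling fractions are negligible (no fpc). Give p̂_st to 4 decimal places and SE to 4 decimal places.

p̂_st ≈ 0.6064, SE ≈ 0.0410

N = 1100; stratum weights W_h = N_h/N.
p̂_st = Σ W_h p̂_h = (480·0.671 + 580·0.574 + 40·0.300)/1100 = 0.60636
V̂(p̂_st) = Σ W_h² p̂_h(1−p̂_h)/(n_h−1):
  stratum A: (480/1100)²·0.671·0.329/81 = 0.000518956
  stratum B: (580/1100)²·0.574·0.426/60 = 0.00113303
  stratum C: (40/1100)²·0.300·0.700/9 = 3.0854e-05
V̂(p̂_st) = 0.00168284; SE = √V̂ = 0.0410224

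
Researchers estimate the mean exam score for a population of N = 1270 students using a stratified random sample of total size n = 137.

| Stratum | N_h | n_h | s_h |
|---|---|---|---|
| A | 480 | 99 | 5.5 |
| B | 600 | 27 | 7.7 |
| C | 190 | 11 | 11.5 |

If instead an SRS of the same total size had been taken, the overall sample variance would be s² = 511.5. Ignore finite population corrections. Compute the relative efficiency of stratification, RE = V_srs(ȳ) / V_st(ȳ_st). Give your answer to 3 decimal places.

V̂(ȳ_st) = Σ W_h² s_h²/n_h, with W_h = N_h/N and N = 1270:
  stratum A: (480/1270)²·5.5²/99 = 0.0436481
  stratum B: (600/1270)²·7.7²/27 = 0.490132
  stratum C: (190/1270)²·11.5²/11 = 0.269093
V_st = 0.802873
V_srs = s²/n = 511.5/137 = 3.73358
Relative efficiency = V_srs / V_st = 3.73358/0.802873 = 4.6503

RE ≈ 4.650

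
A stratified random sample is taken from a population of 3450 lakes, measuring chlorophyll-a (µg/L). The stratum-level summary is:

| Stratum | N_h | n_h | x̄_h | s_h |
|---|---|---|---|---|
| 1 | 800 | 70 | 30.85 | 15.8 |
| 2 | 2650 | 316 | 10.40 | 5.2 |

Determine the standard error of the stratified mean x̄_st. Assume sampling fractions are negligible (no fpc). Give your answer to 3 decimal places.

SE(x̄_st) ≈ 0.492

V̂(x̄_st) = Σ W_h² s_h²/n_h, with W_h = N_h/N and N = 3450:
  stratum 1: (800/3450)²·15.8²/70 = 0.19176
  stratum 2: (2650/3450)²·5.2²/316 = 0.0504863
V̂(x̄_st) = 0.242246
SE(x̄_st) = √0.242246 = 0.492185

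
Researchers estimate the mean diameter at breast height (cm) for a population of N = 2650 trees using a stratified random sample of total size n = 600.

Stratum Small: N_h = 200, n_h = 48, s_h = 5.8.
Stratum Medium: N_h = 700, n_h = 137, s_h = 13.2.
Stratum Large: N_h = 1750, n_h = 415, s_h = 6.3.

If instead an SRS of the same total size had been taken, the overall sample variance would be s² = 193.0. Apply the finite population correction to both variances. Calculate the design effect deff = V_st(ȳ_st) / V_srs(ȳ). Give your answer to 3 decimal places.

deff ≈ 0.427

V̂(ȳ_st) = Σ W_h² (1 − n_h/N_h) s_h²/n_h, with W_h = N_h/N and N = 2650:
  stratum Small: (200/2650)²·(1 − 48/200)·5.8²/48 = 0.00303387
  stratum Medium: (700/2650)²·(1 − 137/700)·13.2²/137 = 0.0713743
  stratum Large: (1750/2650)²·(1 − 415/1750)·6.3²/415 = 0.0318171
V_st = 0.106225
V_srs = (1 − 600/2650)·193.0/600 = 0.248836
deff = V_st / V_srs = 0.106225/0.248836 = 0.4269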